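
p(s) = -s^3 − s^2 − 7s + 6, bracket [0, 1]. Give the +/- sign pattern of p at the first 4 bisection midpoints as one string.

s = 0.5 gives p = 2.125, positive; keep [0.5, 1]
s = 0.75 gives p = -0.234375, negative; keep [0.5, 0.75]
s = 0.625 gives p = 0.990234, positive; keep [0.625, 0.75]
s = 0.6875 gives p = 0.3899, positive; keep [0.6875, 0.75]

+-++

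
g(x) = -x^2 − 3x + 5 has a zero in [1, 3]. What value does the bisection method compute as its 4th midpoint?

m = 2, g(m) = -5 (−); new bracket [1, 2]
m = 1.5, g(m) = -1.75 (−); new bracket [1, 1.5]
m = 1.25, g(m) = -0.3125 (−); new bracket [1, 1.25]
m = 1.125, g(m) = 0.3594 (+); new bracket [1.125, 1.25]

1.125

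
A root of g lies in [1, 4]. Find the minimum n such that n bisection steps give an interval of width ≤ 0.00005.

16

Width after n steps is 3/2^n. Need 2^n ≥ 3/0.00005 = 60000.
2^15 = 32768 < 60000 ≤ 2^16 = 65536, so n = 16.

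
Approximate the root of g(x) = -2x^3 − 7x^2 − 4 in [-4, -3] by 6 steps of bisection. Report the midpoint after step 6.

-3.640625

m = -3.5, g(m) = -4 (−); new bracket [-4, -3.5]
m = -3.75, g(m) = 3.03125 (+); new bracket [-3.75, -3.5]
m = -3.625, g(m) = -0.714844 (−); new bracket [-3.75, -3.625]
m = -3.6875, g(m) = 1.0991 (+); new bracket [-3.6875, -3.625]
m = -3.65625, g(m) = 0.1776 (+); new bracket [-3.65625, -3.625]
m = -3.640625, g(m) = -0.2723 (−); new bracket [-3.65625, -3.640625]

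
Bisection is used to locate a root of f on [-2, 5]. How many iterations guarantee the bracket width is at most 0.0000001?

Width after n steps is 7/2^n. Need 2^n ≥ 7/0.0000001 = 70000000.
2^26 = 67108864 < 70000000 ≤ 2^27 = 134217728, so n = 27.

27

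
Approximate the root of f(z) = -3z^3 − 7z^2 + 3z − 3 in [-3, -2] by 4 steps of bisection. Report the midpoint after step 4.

-2.8125

m = -2.5, f(m) = -7.375 (−); new bracket [-3, -2.5]
m = -2.75, f(m) = -1.796875 (−); new bracket [-3, -2.75]
m = -2.875, f(m) = 1.806641 (+); new bracket [-2.875, -2.75]
m = -2.8125, f(m) = -0.0667 (−); new bracket [-2.875, -2.8125]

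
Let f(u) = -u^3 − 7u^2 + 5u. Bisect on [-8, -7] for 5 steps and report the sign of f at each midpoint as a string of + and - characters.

f(-7.5) = -9.375 < 0, so the root lies in [-8, -7.5]
f(-7.75) = 6.296875 > 0, so the root lies in [-7.75, -7.5]
f(-7.625) = -1.787109 < 0, so the root lies in [-7.75, -7.625]
f(-7.6875) = 2.1921 > 0, so the root lies in [-7.6875, -7.625]
f(-7.65625) = 0.1869 > 0, so the root lies in [-7.65625, -7.625]

-+-++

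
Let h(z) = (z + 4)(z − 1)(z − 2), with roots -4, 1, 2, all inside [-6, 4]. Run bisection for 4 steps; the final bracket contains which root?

-4

z = -1 gives h = 18, positive; keep [-6, -1]
z = -3.5 gives h = 12.375, positive; keep [-6, -3.5]
z = -4.75 gives h = -29.109375, negative; keep [-4.75, -3.5]
z = -4.125 gives h = -3.9238, negative; keep [-4.125, -3.5]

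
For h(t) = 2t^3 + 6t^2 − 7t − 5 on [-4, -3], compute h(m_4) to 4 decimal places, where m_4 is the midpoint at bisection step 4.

midpoint -3.5: h = 7.25 > 0 → [-4, -3.5]
midpoint -3.75: h = 0.15625 > 0 → [-4, -3.75]
midpoint -3.875: h = -4.152344 < 0 → [-3.875, -3.75]
midpoint -3.8125: h = -1.9321 < 0 → [-3.8125, -3.75]

-1.9321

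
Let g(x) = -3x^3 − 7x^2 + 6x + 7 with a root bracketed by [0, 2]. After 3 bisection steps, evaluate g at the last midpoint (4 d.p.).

x = 1 gives g = 3, positive; keep [1, 2]
x = 1.5 gives g = -9.875, negative; keep [1, 1.5]
x = 1.25 gives g = -2.296875, negative; keep [1, 1.25]

-2.2969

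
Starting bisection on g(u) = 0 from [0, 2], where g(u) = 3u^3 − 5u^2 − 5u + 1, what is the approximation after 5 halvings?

0.1875

midpoint 1: g = -6 < 0 → [0, 1]
midpoint 0.5: g = -2.375 < 0 → [0, 0.5]
midpoint 0.25: g = -0.515625 < 0 → [0, 0.25]
midpoint 0.125: g = 0.3027 > 0 → [0.125, 0.25]
midpoint 0.1875: g = -0.0935 < 0 → [0.125, 0.1875]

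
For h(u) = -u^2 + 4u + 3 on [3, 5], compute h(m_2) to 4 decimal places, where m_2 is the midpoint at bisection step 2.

0.7500

m = 4, h(m) = 3 (+); new bracket [4, 5]
m = 4.5, h(m) = 0.75 (+); new bracket [4.5, 5]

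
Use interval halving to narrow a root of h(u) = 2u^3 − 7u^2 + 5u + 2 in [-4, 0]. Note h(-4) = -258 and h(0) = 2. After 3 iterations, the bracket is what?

midpoint -2: h = -52 < 0 → [-2, 0]
midpoint -1: h = -12 < 0 → [-1, 0]
midpoint -0.5: h = -2.5 < 0 → [-0.5, 0]

[-0.5, 0]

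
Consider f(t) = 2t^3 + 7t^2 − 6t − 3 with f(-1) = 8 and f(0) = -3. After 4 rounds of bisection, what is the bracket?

t = -0.5 gives f = 1.5, positive; keep [-0.5, 0]
t = -0.25 gives f = -1.09375, negative; keep [-0.5, -0.25]
t = -0.375 gives f = 0.128906, positive; keep [-0.375, -0.25]
t = -0.3125 gives f = -0.5024, negative; keep [-0.375, -0.3125]

[-0.375, -0.3125]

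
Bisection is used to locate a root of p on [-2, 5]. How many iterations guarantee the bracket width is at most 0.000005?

21

Width after n steps is 7/2^n. Need 2^n ≥ 7/0.000005 = 1400000.
2^20 = 1048576 < 1400000 ≤ 2^21 = 2097152, so n = 21.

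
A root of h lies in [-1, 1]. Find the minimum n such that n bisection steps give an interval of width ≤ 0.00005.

Width after n steps is 2/2^n. Need 2^n ≥ 2/0.00005 = 40000.
2^15 = 32768 < 40000 ≤ 2^16 = 65536, so n = 16.

16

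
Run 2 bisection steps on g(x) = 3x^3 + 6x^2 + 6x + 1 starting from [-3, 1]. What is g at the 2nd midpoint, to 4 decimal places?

m = -1, g(m) = -2 (−); new bracket [-1, 1]
m = 0, g(m) = 1 (+); new bracket [-1, 0]

1.0000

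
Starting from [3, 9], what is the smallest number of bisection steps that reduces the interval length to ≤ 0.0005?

Width after n steps is 6/2^n. Need 2^n ≥ 6/0.0005 = 12000.
2^13 = 8192 < 12000 ≤ 2^14 = 16384, so n = 14.

14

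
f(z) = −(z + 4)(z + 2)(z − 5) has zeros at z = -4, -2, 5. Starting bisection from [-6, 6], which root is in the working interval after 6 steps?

5

f(0) = 40 > 0, so the root lies in [0, 6]
f(3) = 70 > 0, so the root lies in [3, 6]
f(4.5) = 27.625 > 0, so the root lies in [4.5, 6]
f(5.25) = -16.7656 < 0, so the root lies in [4.5, 5.25]
f(4.875) = 7.627 > 0, so the root lies in [4.875, 5.25]
f(5.0625) = -4.0002 < 0, so the root lies in [4.875, 5.0625]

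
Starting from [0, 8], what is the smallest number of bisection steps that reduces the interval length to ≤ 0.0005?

14

Width after n steps is 8/2^n. Need 2^n ≥ 8/0.0005 = 16000.
2^13 = 8192 < 16000 ≤ 2^14 = 16384, so n = 14.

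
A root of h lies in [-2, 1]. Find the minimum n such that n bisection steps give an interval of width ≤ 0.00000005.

Width after n steps is 3/2^n. Need 2^n ≥ 3/0.00000005 = 60000000.
2^25 = 33554432 < 60000000 ≤ 2^26 = 67108864, so n = 26.

26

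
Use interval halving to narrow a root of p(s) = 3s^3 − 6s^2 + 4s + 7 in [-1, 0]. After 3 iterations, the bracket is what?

[-0.75, -0.625]

m = -0.5, p(m) = 3.125 (+); new bracket [-1, -0.5]
m = -0.75, p(m) = -0.640625 (−); new bracket [-0.75, -0.5]
m = -0.625, p(m) = 1.423828 (+); new bracket [-0.75, -0.625]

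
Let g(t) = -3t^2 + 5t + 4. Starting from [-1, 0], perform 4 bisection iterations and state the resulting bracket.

[-0.625, -0.5625]

midpoint -0.5: g = 0.75 > 0 → [-1, -0.5]
midpoint -0.75: g = -1.4375 < 0 → [-0.75, -0.5]
midpoint -0.625: g = -0.296875 < 0 → [-0.625, -0.5]
midpoint -0.5625: g = 0.2383 > 0 → [-0.625, -0.5625]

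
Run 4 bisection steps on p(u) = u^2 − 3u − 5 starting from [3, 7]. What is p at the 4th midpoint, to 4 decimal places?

0.3125

midpoint 5: p = 5 > 0 → [3, 5]
midpoint 4: p = -1 < 0 → [4, 5]
midpoint 4.5: p = 1.75 > 0 → [4, 4.5]
midpoint 4.25: p = 0.3125 > 0 → [4, 4.25]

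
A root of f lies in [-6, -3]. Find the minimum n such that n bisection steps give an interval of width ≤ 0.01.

Width after n steps is 3/2^n. Need 2^n ≥ 3/0.01 = 300.
2^8 = 256 < 300 ≤ 2^9 = 512, so n = 9.

9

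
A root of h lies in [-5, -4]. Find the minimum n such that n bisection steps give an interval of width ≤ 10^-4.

14

Width after n steps is 1/2^n. Need 2^n ≥ 1/10^-4 = 10000.
2^13 = 8192 < 10000 ≤ 2^14 = 16384, so n = 14.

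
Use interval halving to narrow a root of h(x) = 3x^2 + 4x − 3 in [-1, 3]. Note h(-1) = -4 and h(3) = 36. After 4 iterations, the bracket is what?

midpoint 1: h = 4 > 0 → [-1, 1]
midpoint 0: h = -3 < 0 → [0, 1]
midpoint 0.5: h = -0.25 < 0 → [0.5, 1]
midpoint 0.75: h = 1.6875 > 0 → [0.5, 0.75]

[0.5, 0.75]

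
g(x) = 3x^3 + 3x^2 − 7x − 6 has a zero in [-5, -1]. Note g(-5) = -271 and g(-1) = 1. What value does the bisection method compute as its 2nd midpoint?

-2

midpoint -3: g = -39 < 0 → [-3, -1]
midpoint -2: g = -4 < 0 → [-2, -1]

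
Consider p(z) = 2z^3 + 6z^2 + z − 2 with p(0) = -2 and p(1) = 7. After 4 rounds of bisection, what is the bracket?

midpoint 0.5: p = 0.25 > 0 → [0, 0.5]
midpoint 0.25: p = -1.34375 < 0 → [0.25, 0.5]
midpoint 0.375: p = -0.675781 < 0 → [0.375, 0.5]
midpoint 0.4375: p = -0.2466 < 0 → [0.4375, 0.5]

[0.4375, 0.5]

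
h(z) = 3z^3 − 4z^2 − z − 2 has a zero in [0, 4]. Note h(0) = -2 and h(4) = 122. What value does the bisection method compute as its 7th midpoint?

m = 2, h(m) = 4 (+); new bracket [0, 2]
m = 1, h(m) = -4 (−); new bracket [1, 2]
m = 1.5, h(m) = -2.375 (−); new bracket [1.5, 2]
m = 1.75, h(m) = 0.0781 (+); new bracket [1.5, 1.75]
m = 1.625, h(m) = -1.3145 (−); new bracket [1.625, 1.75]
m = 1.6875, h(m) = -0.6619 (−); new bracket [1.6875, 1.75]
m = 1.71875, h(m) = -0.3031 (−); new bracket [1.71875, 1.75]

1.71875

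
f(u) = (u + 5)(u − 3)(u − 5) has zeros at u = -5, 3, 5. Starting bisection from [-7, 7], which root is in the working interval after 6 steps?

-5

m = 0, f(m) = 75 (+); new bracket [-7, 0]
m = -3.5, f(m) = 82.875 (+); new bracket [-7, -3.5]
m = -5.25, f(m) = -21.140625 (−); new bracket [-5.25, -3.5]
m = -4.375, f(m) = 43.2129 (+); new bracket [-5.25, -4.375]
m = -4.8125, f(m) = 14.3738 (+); new bracket [-5.25, -4.8125]
m = -5.03125, f(m) = -2.5176 (−); new bracket [-5.03125, -4.8125]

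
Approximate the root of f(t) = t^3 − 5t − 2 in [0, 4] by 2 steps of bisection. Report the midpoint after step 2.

3

t = 2 gives f = -4, negative; keep [2, 4]
t = 3 gives f = 10, positive; keep [2, 3]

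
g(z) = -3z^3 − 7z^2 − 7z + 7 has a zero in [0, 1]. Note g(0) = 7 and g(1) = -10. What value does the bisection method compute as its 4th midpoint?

z = 0.5 gives g = 1.375, positive; keep [0.5, 1]
z = 0.75 gives g = -3.453125, negative; keep [0.5, 0.75]
z = 0.625 gives g = -0.841797, negative; keep [0.5, 0.625]
z = 0.5625 gives g = 0.3137, positive; keep [0.5625, 0.625]

0.5625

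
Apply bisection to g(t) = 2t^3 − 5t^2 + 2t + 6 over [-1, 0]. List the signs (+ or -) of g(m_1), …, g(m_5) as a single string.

++-+-

m = -0.5, g(m) = 3.5 (+); new bracket [-1, -0.5]
m = -0.75, g(m) = 0.84375 (+); new bracket [-1, -0.75]
m = -0.875, g(m) = -0.917969 (−); new bracket [-0.875, -0.75]
m = -0.8125, g(m) = 0.0015 (+); new bracket [-0.875, -0.8125]
m = -0.84375, g(m) = -0.4484 (−); new bracket [-0.84375, -0.8125]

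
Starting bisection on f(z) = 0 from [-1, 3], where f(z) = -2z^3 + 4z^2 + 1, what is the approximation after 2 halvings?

2

m = 1, f(m) = 3 (+); new bracket [1, 3]
m = 2, f(m) = 1 (+); new bracket [2, 3]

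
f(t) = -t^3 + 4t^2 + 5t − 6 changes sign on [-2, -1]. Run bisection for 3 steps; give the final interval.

m = -1.5, f(m) = -1.125 (−); new bracket [-2, -1.5]
m = -1.75, f(m) = 2.859375 (+); new bracket [-1.75, -1.5]
m = -1.625, f(m) = 0.728516 (+); new bracket [-1.625, -1.5]

[-1.625, -1.5]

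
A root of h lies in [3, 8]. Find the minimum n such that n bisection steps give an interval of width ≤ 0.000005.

Width after n steps is 5/2^n. Need 2^n ≥ 5/0.000005 = 1000000.
2^19 = 524288 < 1000000 ≤ 2^20 = 1048576, so n = 20.

20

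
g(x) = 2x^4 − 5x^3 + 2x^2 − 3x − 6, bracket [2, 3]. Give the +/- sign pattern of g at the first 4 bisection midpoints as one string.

midpoint 2.5: g = -1 < 0 → [2.5, 3]
midpoint 2.75: g = 11.273438 > 0 → [2.5, 2.75]
midpoint 2.625: g = 4.428223 > 0 → [2.5, 2.625]
midpoint 2.5625: g = 1.5486 > 0 → [2.5, 2.5625]

-+++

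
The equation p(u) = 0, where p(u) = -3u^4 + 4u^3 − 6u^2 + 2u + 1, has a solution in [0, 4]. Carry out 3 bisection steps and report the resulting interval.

m = 2, p(m) = -35 (−); new bracket [0, 2]
m = 1, p(m) = -2 (−); new bracket [0, 1]
m = 0.5, p(m) = 0.8125 (+); new bracket [0.5, 1]

[0.5, 1]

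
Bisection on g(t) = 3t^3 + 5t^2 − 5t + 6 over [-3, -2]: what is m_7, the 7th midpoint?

-2.6015625

midpoint -2.5: g = 2.875 > 0 → [-3, -2.5]
midpoint -2.75: g = -4.828125 < 0 → [-2.75, -2.5]
midpoint -2.625: g = -0.685547 < 0 → [-2.625, -2.5]
midpoint -2.5625: g = 1.1653 > 0 → [-2.625, -2.5625]
midpoint -2.59375: g = 0.2578 > 0 → [-2.625, -2.59375]
midpoint -2.609375: g = -0.2094 < 0 → [-2.609375, -2.59375]
midpoint -2.6015625: g = 0.0253 > 0 → [-2.609375, -2.6015625]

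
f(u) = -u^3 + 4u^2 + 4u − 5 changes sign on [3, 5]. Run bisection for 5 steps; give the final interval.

[4.625, 4.6875]

u = 4 gives f = 11, positive; keep [4, 5]
u = 4.5 gives f = 2.875, positive; keep [4.5, 5]
u = 4.75 gives f = -2.921875, negative; keep [4.5, 4.75]
u = 4.625 gives f = 0.1309, positive; keep [4.625, 4.75]
u = 4.6875 gives f = -1.3562, negative; keep [4.625, 4.6875]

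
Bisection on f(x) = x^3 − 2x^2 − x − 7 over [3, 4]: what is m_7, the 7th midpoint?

3.0703125

x = 3.5 gives f = 7.875, positive; keep [3, 3.5]
x = 3.25 gives f = 2.953125, positive; keep [3, 3.25]
x = 3.125 gives f = 0.861328, positive; keep [3, 3.125]
x = 3.0625 gives f = -0.0974, negative; keep [3.0625, 3.125]
x = 3.09375 gives f = 0.3748, positive; keep [3.0625, 3.09375]
x = 3.078125 gives f = 0.137, positive; keep [3.0625, 3.078125]
x = 3.0703125 gives f = 0.0193, positive; keep [3.0625, 3.0703125]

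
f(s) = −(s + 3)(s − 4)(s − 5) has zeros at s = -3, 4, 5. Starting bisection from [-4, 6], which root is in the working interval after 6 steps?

midpoint 1: f = -48 < 0 → [-4, 1]
midpoint -1.5: f = -53.625 < 0 → [-4, -1.5]
midpoint -2.75: f = -13.078125 < 0 → [-4, -2.75]
midpoint -3.375: f = 23.1621 > 0 → [-3.375, -2.75]
midpoint -3.0625: f = 3.5588 > 0 → [-3.0625, -2.75]
midpoint -2.90625: f = -5.119 < 0 → [-3.0625, -2.90625]

-3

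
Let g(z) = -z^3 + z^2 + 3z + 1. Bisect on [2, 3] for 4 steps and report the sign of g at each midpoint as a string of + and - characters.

g(2.5) = -0.875 < 0, so the root lies in [2, 2.5]
g(2.25) = 1.421875 > 0, so the root lies in [2.25, 2.5]
g(2.375) = 0.369141 > 0, so the root lies in [2.375, 2.5]
g(2.4375) = -0.2283 < 0, so the root lies in [2.375, 2.4375]

-++-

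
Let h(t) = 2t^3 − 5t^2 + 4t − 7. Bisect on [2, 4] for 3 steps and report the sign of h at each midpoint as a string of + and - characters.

++-

t = 3 gives h = 14, positive; keep [2, 3]
t = 2.5 gives h = 3, positive; keep [2, 2.5]
t = 2.25 gives h = -0.53125, negative; keep [2.25, 2.5]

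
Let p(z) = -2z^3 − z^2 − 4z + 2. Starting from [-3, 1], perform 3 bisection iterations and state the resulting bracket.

m = -1, p(m) = 7 (+); new bracket [-1, 1]
m = 0, p(m) = 2 (+); new bracket [0, 1]
m = 0.5, p(m) = -0.5 (−); new bracket [0, 0.5]

[0, 0.5]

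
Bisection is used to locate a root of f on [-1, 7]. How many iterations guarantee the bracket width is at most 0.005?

Width after n steps is 8/2^n. Need 2^n ≥ 8/0.005 = 1600.
2^10 = 1024 < 1600 ≤ 2^11 = 2048, so n = 11.

11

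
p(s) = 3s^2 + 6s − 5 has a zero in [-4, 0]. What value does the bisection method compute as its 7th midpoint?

midpoint -2: p = -5 < 0 → [-4, -2]
midpoint -3: p = 4 > 0 → [-3, -2]
midpoint -2.5: p = -1.25 < 0 → [-3, -2.5]
midpoint -2.75: p = 1.1875 > 0 → [-2.75, -2.5]
midpoint -2.625: p = -0.0781 < 0 → [-2.75, -2.625]
midpoint -2.6875: p = 0.543 > 0 → [-2.6875, -2.625]
midpoint -2.65625: p = 0.2295 > 0 → [-2.65625, -2.625]

-2.65625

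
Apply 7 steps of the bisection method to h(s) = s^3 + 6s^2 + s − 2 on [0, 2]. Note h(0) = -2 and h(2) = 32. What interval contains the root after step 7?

[0.46875, 0.484375]

h(1) = 6 > 0, so the root lies in [0, 1]
h(0.5) = 0.125 > 0, so the root lies in [0, 0.5]
h(0.25) = -1.359375 < 0, so the root lies in [0.25, 0.5]
h(0.375) = -0.7285 < 0, so the root lies in [0.375, 0.5]
h(0.4375) = -0.3303 < 0, so the root lies in [0.4375, 0.5]
h(0.46875) = -0.1099 < 0, so the root lies in [0.46875, 0.5]
h(0.484375) = 0.0057 > 0, so the root lies in [0.46875, 0.484375]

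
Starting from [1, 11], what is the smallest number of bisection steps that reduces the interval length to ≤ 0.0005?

Width after n steps is 10/2^n. Need 2^n ≥ 10/0.0005 = 20000.
2^14 = 16384 < 20000 ≤ 2^15 = 32768, so n = 15.

15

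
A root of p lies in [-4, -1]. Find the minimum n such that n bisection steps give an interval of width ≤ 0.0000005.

Width after n steps is 3/2^n. Need 2^n ≥ 3/0.0000005 = 6000000.
2^22 = 4194304 < 6000000 ≤ 2^23 = 8388608, so n = 23.

23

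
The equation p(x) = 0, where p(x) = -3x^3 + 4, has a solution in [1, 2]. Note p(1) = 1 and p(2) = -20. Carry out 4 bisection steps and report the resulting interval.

[1.0625, 1.125]

x = 1.5 gives p = -6.125, negative; keep [1, 1.5]
x = 1.25 gives p = -1.859375, negative; keep [1, 1.25]
x = 1.125 gives p = -0.271484, negative; keep [1, 1.125]
x = 1.0625 gives p = 0.4016, positive; keep [1.0625, 1.125]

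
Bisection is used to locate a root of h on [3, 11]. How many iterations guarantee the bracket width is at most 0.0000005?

Width after n steps is 8/2^n. Need 2^n ≥ 8/0.0000005 = 16000000.
2^23 = 8388608 < 16000000 ≤ 2^24 = 16777216, so n = 24.

24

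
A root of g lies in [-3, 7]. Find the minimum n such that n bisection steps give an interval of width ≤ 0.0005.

Width after n steps is 10/2^n. Need 2^n ≥ 10/0.0005 = 20000.
2^14 = 16384 < 20000 ≤ 2^15 = 32768, so n = 15.

15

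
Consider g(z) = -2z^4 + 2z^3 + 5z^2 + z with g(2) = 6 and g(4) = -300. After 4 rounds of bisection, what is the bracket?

[2.125, 2.25]

g(3) = -60 < 0, so the root lies in [2, 3]
g(2.5) = -13.125 < 0, so the root lies in [2, 2.5]
g(2.25) = -0.914062 < 0, so the root lies in [2, 2.25]
g(2.125) = 3.1128 > 0, so the root lies in [2.125, 2.25]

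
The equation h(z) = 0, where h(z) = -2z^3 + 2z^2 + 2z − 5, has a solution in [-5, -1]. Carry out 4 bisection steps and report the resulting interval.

midpoint -3: h = 61 > 0 → [-3, -1]
midpoint -2: h = 15 > 0 → [-2, -1]
midpoint -1.5: h = 3.25 > 0 → [-1.5, -1]
midpoint -1.25: h = -0.4688 < 0 → [-1.5, -1.25]

[-1.5, -1.25]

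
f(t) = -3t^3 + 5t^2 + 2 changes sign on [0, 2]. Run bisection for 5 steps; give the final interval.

[1.8125, 1.875]

midpoint 1: f = 4 > 0 → [1, 2]
midpoint 1.5: f = 3.125 > 0 → [1.5, 2]
midpoint 1.75: f = 1.234375 > 0 → [1.75, 2]
midpoint 1.875: f = -0.1973 < 0 → [1.75, 1.875]
midpoint 1.8125: f = 0.5627 > 0 → [1.8125, 1.875]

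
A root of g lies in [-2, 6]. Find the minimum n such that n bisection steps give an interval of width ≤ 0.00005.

18

Width after n steps is 8/2^n. Need 2^n ≥ 8/0.00005 = 160000.
2^17 = 131072 < 160000 ≤ 2^18 = 262144, so n = 18.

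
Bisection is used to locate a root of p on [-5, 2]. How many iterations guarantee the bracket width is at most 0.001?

Width after n steps is 7/2^n. Need 2^n ≥ 7/0.001 = 7000.
2^12 = 4096 < 7000 ≤ 2^13 = 8192, so n = 13.

13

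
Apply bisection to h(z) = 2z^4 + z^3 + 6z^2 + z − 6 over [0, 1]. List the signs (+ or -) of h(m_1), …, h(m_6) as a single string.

--++--

midpoint 0.5: h = -3.75 < 0 → [0.5, 1]
midpoint 0.75: h = -0.820312 < 0 → [0.75, 1]
midpoint 0.875: h = 1.311035 > 0 → [0.75, 0.875]
midpoint 0.8125: h = 0.1814 > 0 → [0.75, 0.8125]
midpoint 0.78125: h = -0.3347 < 0 → [0.78125, 0.8125]
midpoint 0.796875: h = -0.0806 < 0 → [0.796875, 0.8125]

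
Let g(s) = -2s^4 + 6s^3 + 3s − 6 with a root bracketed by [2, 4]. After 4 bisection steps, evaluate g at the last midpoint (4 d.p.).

g(3) = 3 > 0, so the root lies in [3, 4]
g(3.5) = -38.375 < 0, so the root lies in [3, 3.5]
g(3.25) = -13.414062 < 0, so the root lies in [3, 3.25]
g(3.125) = -4.2544 < 0, so the root lies in [3, 3.125]

-4.2544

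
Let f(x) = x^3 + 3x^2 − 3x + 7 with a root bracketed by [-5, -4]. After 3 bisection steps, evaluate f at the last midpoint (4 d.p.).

f(-4.5) = -9.875 < 0, so the root lies in [-4.5, -4]
f(-4.25) = -2.828125 < 0, so the root lies in [-4.25, -4]
f(-4.125) = 0.232422 > 0, so the root lies in [-4.25, -4.125]

0.2324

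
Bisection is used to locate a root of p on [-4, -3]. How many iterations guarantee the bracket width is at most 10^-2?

Width after n steps is 1/2^n. Need 2^n ≥ 1/10^-2 = 100.
2^6 = 64 < 100 ≤ 2^7 = 128, so n = 7.

7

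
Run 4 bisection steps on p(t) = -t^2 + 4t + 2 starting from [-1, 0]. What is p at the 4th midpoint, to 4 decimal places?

0.0586

midpoint -0.5: p = -0.25 < 0 → [-0.5, 0]
midpoint -0.25: p = 0.9375 > 0 → [-0.5, -0.25]
midpoint -0.375: p = 0.359375 > 0 → [-0.5, -0.375]
midpoint -0.4375: p = 0.0586 > 0 → [-0.5, -0.4375]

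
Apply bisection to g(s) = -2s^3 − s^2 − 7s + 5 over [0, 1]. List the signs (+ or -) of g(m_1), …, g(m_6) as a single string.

+--++-

g(0.5) = 1 > 0, so the root lies in [0.5, 1]
g(0.75) = -1.65625 < 0, so the root lies in [0.5, 0.75]
g(0.625) = -0.253906 < 0, so the root lies in [0.5, 0.625]
g(0.5625) = 0.3901 > 0, so the root lies in [0.5625, 0.625]
g(0.59375) = 0.0726 > 0, so the root lies in [0.59375, 0.625]
g(0.609375) = -0.0895 < 0, so the root lies in [0.59375, 0.609375]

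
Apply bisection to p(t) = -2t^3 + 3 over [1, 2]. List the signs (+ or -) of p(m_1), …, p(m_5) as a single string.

midpoint 1.5: p = -3.75 < 0 → [1, 1.5]
midpoint 1.25: p = -0.90625 < 0 → [1, 1.25]
midpoint 1.125: p = 0.152344 > 0 → [1.125, 1.25]
midpoint 1.1875: p = -0.3491 < 0 → [1.125, 1.1875]
midpoint 1.15625: p = -0.0916 < 0 → [1.125, 1.15625]

--+--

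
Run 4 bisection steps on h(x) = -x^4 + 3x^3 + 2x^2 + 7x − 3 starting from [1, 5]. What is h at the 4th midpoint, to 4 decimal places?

11.8242

m = 3, h(m) = 36 (+); new bracket [3, 5]
m = 4, h(m) = -7 (−); new bracket [3, 4]
m = 3.5, h(m) = 24.5625 (+); new bracket [3.5, 4]
m = 3.75, h(m) = 11.8242 (+); new bracket [3.75, 4]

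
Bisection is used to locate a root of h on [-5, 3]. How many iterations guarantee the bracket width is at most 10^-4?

Width after n steps is 8/2^n. Need 2^n ≥ 8/10^-4 = 80000.
2^16 = 65536 < 80000 ≤ 2^17 = 131072, so n = 17.

17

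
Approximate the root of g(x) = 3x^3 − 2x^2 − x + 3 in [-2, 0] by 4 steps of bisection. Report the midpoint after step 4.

m = -1, g(m) = -1 (−); new bracket [-1, 0]
m = -0.5, g(m) = 2.625 (+); new bracket [-1, -0.5]
m = -0.75, g(m) = 1.359375 (+); new bracket [-1, -0.75]
m = -0.875, g(m) = 0.334 (+); new bracket [-1, -0.875]

-0.875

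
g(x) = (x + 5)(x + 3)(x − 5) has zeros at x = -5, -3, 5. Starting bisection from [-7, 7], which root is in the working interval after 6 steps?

g(0) = -75 < 0, so the root lies in [0, 7]
g(3.5) = -82.875 < 0, so the root lies in [3.5, 7]
g(5.25) = 21.140625 > 0, so the root lies in [3.5, 5.25]
g(4.375) = -43.2129 < 0, so the root lies in [4.375, 5.25]
g(4.8125) = -14.3738 < 0, so the root lies in [4.8125, 5.25]
g(5.03125) = 2.5176 > 0, so the root lies in [4.8125, 5.03125]

5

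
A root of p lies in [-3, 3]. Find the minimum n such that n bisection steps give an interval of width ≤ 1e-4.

Width after n steps is 6/2^n. Need 2^n ≥ 6/1e-4 = 60000.
2^15 = 32768 < 60000 ≤ 2^16 = 65536, so n = 16.

16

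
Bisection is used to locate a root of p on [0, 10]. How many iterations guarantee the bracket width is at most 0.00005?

18

Width after n steps is 10/2^n. Need 2^n ≥ 10/0.00005 = 200000.
2^17 = 131072 < 200000 ≤ 2^18 = 262144, so n = 18.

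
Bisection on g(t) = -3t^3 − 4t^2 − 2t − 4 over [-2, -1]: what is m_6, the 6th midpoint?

-1.484375

m = -1.5, g(m) = 0.125 (+); new bracket [-1.5, -1]
m = -1.25, g(m) = -1.890625 (−); new bracket [-1.5, -1.25]
m = -1.375, g(m) = -1.013672 (−); new bracket [-1.5, -1.375]
m = -1.4375, g(m) = -0.4792 (−); new bracket [-1.5, -1.4375]
m = -1.46875, g(m) = -0.1861 (−); new bracket [-1.5, -1.46875]
m = -1.484375, g(m) = -0.0328 (−); new bracket [-1.5, -1.484375]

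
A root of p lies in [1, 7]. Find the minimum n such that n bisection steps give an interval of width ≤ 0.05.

7

Width after n steps is 6/2^n. Need 2^n ≥ 6/0.05 = 120.
2^6 = 64 < 120 ≤ 2^7 = 128, so n = 7.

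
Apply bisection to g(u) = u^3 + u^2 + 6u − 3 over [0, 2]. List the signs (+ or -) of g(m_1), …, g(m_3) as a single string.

midpoint 1: g = 5 > 0 → [0, 1]
midpoint 0.5: g = 0.375 > 0 → [0, 0.5]
midpoint 0.25: g = -1.421875 < 0 → [0.25, 0.5]

++-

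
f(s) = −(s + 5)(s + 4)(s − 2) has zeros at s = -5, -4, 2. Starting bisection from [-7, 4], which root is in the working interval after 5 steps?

m = -1.5, f(m) = 30.625 (+); new bracket [-1.5, 4]
m = 1.25, f(m) = 24.609375 (+); new bracket [1.25, 4]
m = 2.625, f(m) = -31.572266 (−); new bracket [1.25, 2.625]
m = 1.9375, f(m) = 2.5745 (+); new bracket [1.9375, 2.625]
m = 2.28125, f(m) = -12.8631 (−); new bracket [1.9375, 2.28125]

2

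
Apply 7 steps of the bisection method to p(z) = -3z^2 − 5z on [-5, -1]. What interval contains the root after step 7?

z = -3 gives p = -12, negative; keep [-3, -1]
z = -2 gives p = -2, negative; keep [-2, -1]
z = -1.5 gives p = 0.75, positive; keep [-2, -1.5]
z = -1.75 gives p = -0.4375, negative; keep [-1.75, -1.5]
z = -1.625 gives p = 0.2031, positive; keep [-1.75, -1.625]
z = -1.6875 gives p = -0.1055, negative; keep [-1.6875, -1.625]
z = -1.65625 gives p = 0.0518, positive; keep [-1.6875, -1.65625]

[-1.6875, -1.65625]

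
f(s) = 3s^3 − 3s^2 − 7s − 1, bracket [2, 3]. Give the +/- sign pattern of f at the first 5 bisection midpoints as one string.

m = 2.5, f(m) = 9.625 (+); new bracket [2, 2.5]
m = 2.25, f(m) = 2.234375 (+); new bracket [2, 2.25]
m = 2.125, f(m) = -0.634766 (−); new bracket [2.125, 2.25]
m = 2.1875, f(m) = 0.7346 (+); new bracket [2.125, 2.1875]
m = 2.15625, f(m) = 0.0339 (+); new bracket [2.125, 2.15625]

++-++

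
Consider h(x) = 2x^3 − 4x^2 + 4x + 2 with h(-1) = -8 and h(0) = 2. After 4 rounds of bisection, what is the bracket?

[-0.375, -0.3125]

h(-0.5) = -1.25 < 0, so the root lies in [-0.5, 0]
h(-0.25) = 0.71875 > 0, so the root lies in [-0.5, -0.25]
h(-0.375) = -0.167969 < 0, so the root lies in [-0.375, -0.25]
h(-0.3125) = 0.2983 > 0, so the root lies in [-0.375, -0.3125]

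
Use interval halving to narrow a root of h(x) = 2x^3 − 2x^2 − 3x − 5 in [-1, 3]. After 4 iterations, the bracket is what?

[2, 2.25]

midpoint 1: h = -8 < 0 → [1, 3]
midpoint 2: h = -3 < 0 → [2, 3]
midpoint 2.5: h = 6.25 > 0 → [2, 2.5]
midpoint 2.25: h = 0.9062 > 0 → [2, 2.25]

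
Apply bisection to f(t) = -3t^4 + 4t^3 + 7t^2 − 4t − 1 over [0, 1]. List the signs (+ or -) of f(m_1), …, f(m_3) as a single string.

t = 0.5 gives f = -0.9375, negative; keep [0.5, 1]
t = 0.75 gives f = 0.675781, positive; keep [0.5, 0.75]
t = 0.625 gives f = -0.246826, negative; keep [0.625, 0.75]

-+-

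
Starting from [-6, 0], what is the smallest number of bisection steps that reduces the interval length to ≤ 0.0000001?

Width after n steps is 6/2^n. Need 2^n ≥ 6/0.0000001 = 60000000.
2^25 = 33554432 < 60000000 ≤ 2^26 = 67108864, so n = 26.

26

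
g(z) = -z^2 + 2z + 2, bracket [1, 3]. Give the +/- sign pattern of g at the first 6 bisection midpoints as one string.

++-+++

g(2) = 2 > 0, so the root lies in [2, 3]
g(2.5) = 0.75 > 0, so the root lies in [2.5, 3]
g(2.75) = -0.0625 < 0, so the root lies in [2.5, 2.75]
g(2.625) = 0.3594 > 0, so the root lies in [2.625, 2.75]
g(2.6875) = 0.1523 > 0, so the root lies in [2.6875, 2.75]
g(2.71875) = 0.0459 > 0, so the root lies in [2.71875, 2.75]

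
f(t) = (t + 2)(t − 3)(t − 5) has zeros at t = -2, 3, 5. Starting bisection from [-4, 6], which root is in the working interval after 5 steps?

-2

m = 1, f(m) = 24 (+); new bracket [-4, 1]
m = -1.5, f(m) = 14.625 (+); new bracket [-4, -1.5]
m = -2.75, f(m) = -33.421875 (−); new bracket [-2.75, -1.5]
m = -2.125, f(m) = -4.5645 (−); new bracket [-2.125, -1.5]
m = -1.8125, f(m) = 6.1472 (+); new bracket [-2.125, -1.8125]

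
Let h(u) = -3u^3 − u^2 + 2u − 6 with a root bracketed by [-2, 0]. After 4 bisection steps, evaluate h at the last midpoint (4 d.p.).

u = -1 gives h = -6, negative; keep [-2, -1]
u = -1.5 gives h = -1.125, negative; keep [-2, -1.5]
u = -1.75 gives h = 3.515625, positive; keep [-1.75, -1.5]
u = -1.625 gives h = 0.9824, positive; keep [-1.625, -1.5]

0.9824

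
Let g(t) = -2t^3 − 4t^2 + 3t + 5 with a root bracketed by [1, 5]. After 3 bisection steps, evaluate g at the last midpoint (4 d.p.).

m = 3, g(m) = -76 (−); new bracket [1, 3]
m = 2, g(m) = -21 (−); new bracket [1, 2]
m = 1.5, g(m) = -6.25 (−); new bracket [1, 1.5]

-6.2500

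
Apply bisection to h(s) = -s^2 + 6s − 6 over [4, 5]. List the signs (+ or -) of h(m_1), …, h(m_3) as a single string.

s = 4.5 gives h = 0.75, positive; keep [4.5, 5]
s = 4.75 gives h = -0.0625, negative; keep [4.5, 4.75]
s = 4.625 gives h = 0.359375, positive; keep [4.625, 4.75]

+-+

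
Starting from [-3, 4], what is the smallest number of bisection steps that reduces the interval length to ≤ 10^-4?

Width after n steps is 7/2^n. Need 2^n ≥ 7/10^-4 = 70000.
2^16 = 65536 < 70000 ≤ 2^17 = 131072, so n = 17.

17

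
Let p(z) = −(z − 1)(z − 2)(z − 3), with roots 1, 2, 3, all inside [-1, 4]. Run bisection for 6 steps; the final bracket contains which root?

1

midpoint 1.5: p = -0.375 < 0 → [-1, 1.5]
midpoint 0.25: p = 3.609375 > 0 → [0.25, 1.5]
midpoint 0.875: p = 0.298828 > 0 → [0.875, 1.5]
midpoint 1.1875: p = -0.2761 < 0 → [0.875, 1.1875]
midpoint 1.03125: p = -0.0596 < 0 → [0.875, 1.03125]
midpoint 0.953125: p = 0.1004 > 0 → [0.953125, 1.03125]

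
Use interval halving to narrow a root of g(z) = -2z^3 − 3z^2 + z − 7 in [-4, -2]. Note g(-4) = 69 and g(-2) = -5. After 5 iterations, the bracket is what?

[-2.375, -2.3125]

m = -3, g(m) = 17 (+); new bracket [-3, -2]
m = -2.5, g(m) = 3 (+); new bracket [-2.5, -2]
m = -2.25, g(m) = -1.65625 (−); new bracket [-2.5, -2.25]
m = -2.375, g(m) = 0.4961 (+); new bracket [-2.375, -2.25]
m = -2.3125, g(m) = -0.6226 (−); new bracket [-2.375, -2.3125]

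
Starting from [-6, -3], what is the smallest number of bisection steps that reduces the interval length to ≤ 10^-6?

Width after n steps is 3/2^n. Need 2^n ≥ 3/10^-6 = 3000000.
2^21 = 2097152 < 3000000 ≤ 2^22 = 4194304, so n = 22.

22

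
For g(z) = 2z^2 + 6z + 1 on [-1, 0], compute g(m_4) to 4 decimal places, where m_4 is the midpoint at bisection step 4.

midpoint -0.5: g = -1.5 < 0 → [-0.5, 0]
midpoint -0.25: g = -0.375 < 0 → [-0.25, 0]
midpoint -0.125: g = 0.28125 > 0 → [-0.25, -0.125]
midpoint -0.1875: g = -0.0547 < 0 → [-0.1875, -0.125]

-0.0547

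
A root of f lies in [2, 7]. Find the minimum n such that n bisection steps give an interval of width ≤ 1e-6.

23

Width after n steps is 5/2^n. Need 2^n ≥ 5/1e-6 = 5000000.
2^22 = 4194304 < 5000000 ≤ 2^23 = 8388608, so n = 23.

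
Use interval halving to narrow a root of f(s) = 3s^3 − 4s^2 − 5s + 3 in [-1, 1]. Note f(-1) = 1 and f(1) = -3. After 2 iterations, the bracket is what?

f(0) = 3 > 0, so the root lies in [0, 1]
f(0.5) = -0.125 < 0, so the root lies in [0, 0.5]

[0, 0.5]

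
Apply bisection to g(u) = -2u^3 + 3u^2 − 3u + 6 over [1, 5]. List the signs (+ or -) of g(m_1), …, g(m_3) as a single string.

u = 3 gives g = -30, negative; keep [1, 3]
u = 2 gives g = -4, negative; keep [1, 2]
u = 1.5 gives g = 1.5, positive; keep [1.5, 2]

--+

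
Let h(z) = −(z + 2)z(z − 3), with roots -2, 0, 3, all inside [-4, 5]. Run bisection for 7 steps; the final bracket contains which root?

3

z = 0.5 gives h = 3.125, positive; keep [0.5, 5]
z = 2.75 gives h = 3.265625, positive; keep [2.75, 5]
z = 3.875 gives h = -19.919922, negative; keep [2.75, 3.875]
z = 3.3125 gives h = -5.4993, negative; keep [2.75, 3.3125]
z = 3.03125 gives h = -0.4766, negative; keep [2.75, 3.03125]
z = 2.890625 gives h = 1.5462, positive; keep [2.890625, 3.03125]
z = 2.9609375 gives h = 0.5738, positive; keep [2.9609375, 3.03125]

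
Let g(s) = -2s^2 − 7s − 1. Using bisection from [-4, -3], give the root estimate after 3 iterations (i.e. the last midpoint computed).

-3.375

g(-3.5) = -1 < 0, so the root lies in [-3.5, -3]
g(-3.25) = 0.625 > 0, so the root lies in [-3.5, -3.25]
g(-3.375) = -0.15625 < 0, so the root lies in [-3.375, -3.25]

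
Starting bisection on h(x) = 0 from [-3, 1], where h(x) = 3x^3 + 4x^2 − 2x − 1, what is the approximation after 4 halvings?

x = -1 gives h = 2, positive; keep [-3, -1]
x = -2 gives h = -5, negative; keep [-2, -1]
x = -1.5 gives h = 0.875, positive; keep [-2, -1.5]
x = -1.75 gives h = -1.3281, negative; keep [-1.75, -1.5]

-1.75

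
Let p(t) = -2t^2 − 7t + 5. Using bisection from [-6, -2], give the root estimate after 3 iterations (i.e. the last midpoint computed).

m = -4, p(m) = 1 (+); new bracket [-6, -4]
m = -5, p(m) = -10 (−); new bracket [-5, -4]
m = -4.5, p(m) = -4 (−); new bracket [-4.5, -4]

-4.5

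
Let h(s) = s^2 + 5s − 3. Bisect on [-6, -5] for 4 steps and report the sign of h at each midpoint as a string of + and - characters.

midpoint -5.5: h = -0.25 < 0 → [-6, -5.5]
midpoint -5.75: h = 1.3125 > 0 → [-5.75, -5.5]
midpoint -5.625: h = 0.515625 > 0 → [-5.625, -5.5]
midpoint -5.5625: h = 0.1289 > 0 → [-5.5625, -5.5]

-+++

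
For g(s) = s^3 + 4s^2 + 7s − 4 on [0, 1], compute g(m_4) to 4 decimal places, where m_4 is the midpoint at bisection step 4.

-0.0881

midpoint 0.5: g = 0.625 > 0 → [0, 0.5]
midpoint 0.25: g = -1.984375 < 0 → [0.25, 0.5]
midpoint 0.375: g = -0.759766 < 0 → [0.375, 0.5]
midpoint 0.4375: g = -0.0881 < 0 → [0.4375, 0.5]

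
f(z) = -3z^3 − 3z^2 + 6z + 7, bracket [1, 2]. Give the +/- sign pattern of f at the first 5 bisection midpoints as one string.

-+++-

m = 1.5, f(m) = -0.875 (−); new bracket [1, 1.5]
m = 1.25, f(m) = 3.953125 (+); new bracket [1.25, 1.5]
m = 1.375, f(m) = 1.779297 (+); new bracket [1.375, 1.5]
m = 1.4375, f(m) = 0.5144 (+); new bracket [1.4375, 1.5]
m = 1.46875, f(m) = -0.1645 (−); new bracket [1.4375, 1.46875]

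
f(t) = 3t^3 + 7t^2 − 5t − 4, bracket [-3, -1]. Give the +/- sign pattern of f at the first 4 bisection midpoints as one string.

+++-

f(-2) = 10 > 0, so the root lies in [-3, -2]
f(-2.5) = 5.375 > 0, so the root lies in [-3, -2.5]
f(-2.75) = 0.296875 > 0, so the root lies in [-3, -2.75]
f(-2.875) = -3.0566 < 0, so the root lies in [-2.875, -2.75]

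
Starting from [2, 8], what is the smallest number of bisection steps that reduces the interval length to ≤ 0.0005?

Width after n steps is 6/2^n. Need 2^n ≥ 6/0.0005 = 12000.
2^13 = 8192 < 12000 ≤ 2^14 = 16384, so n = 14.

14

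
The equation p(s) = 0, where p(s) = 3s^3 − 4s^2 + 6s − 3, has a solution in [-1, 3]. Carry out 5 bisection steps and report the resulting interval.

p(1) = 2 > 0, so the root lies in [-1, 1]
p(0) = -3 < 0, so the root lies in [0, 1]
p(0.5) = -0.625 < 0, so the root lies in [0.5, 1]
p(0.75) = 0.5156 > 0, so the root lies in [0.5, 0.75]
p(0.625) = -0.0801 < 0, so the root lies in [0.625, 0.75]

[0.625, 0.75]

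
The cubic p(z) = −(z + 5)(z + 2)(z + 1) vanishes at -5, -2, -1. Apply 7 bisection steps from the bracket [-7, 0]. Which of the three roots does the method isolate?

-5

z = -3.5 gives p = -5.625, negative; keep [-7, -3.5]
z = -5.25 gives p = 3.453125, positive; keep [-5.25, -3.5]
z = -4.375 gives p = -5.009766, negative; keep [-5.25, -4.375]
z = -4.8125 gives p = -2.0105, negative; keep [-5.25, -4.8125]
z = -5.03125 gives p = 0.3819, positive; keep [-5.03125, -4.8125]
z = -4.921875 gives p = -0.8953, negative; keep [-5.03125, -4.921875]
z = -4.9765625 gives p = -0.2774, negative; keep [-5.03125, -4.9765625]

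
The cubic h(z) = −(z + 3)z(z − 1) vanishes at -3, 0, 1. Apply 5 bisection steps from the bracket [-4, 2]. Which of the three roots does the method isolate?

h(-1) = -4 < 0, so the root lies in [-4, -1]
h(-2.5) = -4.375 < 0, so the root lies in [-4, -2.5]
h(-3.25) = 3.453125 > 0, so the root lies in [-3.25, -2.5]
h(-2.875) = -1.3926 < 0, so the root lies in [-3.25, -2.875]
h(-3.0625) = 0.7776 > 0, so the root lies in [-3.0625, -2.875]

-3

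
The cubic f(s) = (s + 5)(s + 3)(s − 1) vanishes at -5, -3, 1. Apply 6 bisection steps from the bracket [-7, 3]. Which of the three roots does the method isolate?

m = -2, f(m) = -9 (−); new bracket [-2, 3]
m = 0.5, f(m) = -9.625 (−); new bracket [0.5, 3]
m = 1.75, f(m) = 24.046875 (+); new bracket [0.5, 1.75]
m = 1.125, f(m) = 3.1582 (+); new bracket [0.5, 1.125]
m = 0.8125, f(m) = -4.155 (−); new bracket [0.8125, 1.125]
m = 0.96875, f(m) = -0.7403 (−); new bracket [0.96875, 1.125]

1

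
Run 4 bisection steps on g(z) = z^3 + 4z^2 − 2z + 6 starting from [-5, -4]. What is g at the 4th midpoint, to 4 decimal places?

m = -4.5, g(m) = 4.875 (+); new bracket [-5, -4.5]
m = -4.75, g(m) = -1.421875 (−); new bracket [-4.75, -4.5]
m = -4.625, g(m) = 1.880859 (+); new bracket [-4.75, -4.625]
m = -4.6875, g(m) = 0.2688 (+); new bracket [-4.75, -4.6875]

0.2688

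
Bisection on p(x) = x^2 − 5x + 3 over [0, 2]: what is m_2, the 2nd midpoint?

0.5

p(1) = -1 < 0, so the root lies in [0, 1]
p(0.5) = 0.75 > 0, so the root lies in [0.5, 1]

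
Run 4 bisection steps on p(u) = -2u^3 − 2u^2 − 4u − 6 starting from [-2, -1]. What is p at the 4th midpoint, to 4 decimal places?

u = -1.5 gives p = 2.25, positive; keep [-1.5, -1]
u = -1.25 gives p = -0.21875, negative; keep [-1.5, -1.25]
u = -1.375 gives p = 0.917969, positive; keep [-1.375, -1.25]
u = -1.3125 gives p = 0.3267, positive; keep [-1.3125, -1.25]

0.3267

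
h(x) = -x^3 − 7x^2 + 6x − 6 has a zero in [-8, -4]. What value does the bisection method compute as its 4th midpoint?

h(-6) = -78 < 0, so the root lies in [-8, -6]
h(-7) = -48 < 0, so the root lies in [-8, -7]
h(-7.5) = -22.875 < 0, so the root lies in [-8, -7.5]
h(-7.75) = -7.4531 < 0, so the root lies in [-8, -7.75]

-7.75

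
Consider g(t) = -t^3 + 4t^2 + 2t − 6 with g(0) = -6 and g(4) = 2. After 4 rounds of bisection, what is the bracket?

midpoint 2: g = 6 > 0 → [0, 2]
midpoint 1: g = -1 < 0 → [1, 2]
midpoint 1.5: g = 2.625 > 0 → [1, 1.5]
midpoint 1.25: g = 0.7969 > 0 → [1, 1.25]

[1, 1.25]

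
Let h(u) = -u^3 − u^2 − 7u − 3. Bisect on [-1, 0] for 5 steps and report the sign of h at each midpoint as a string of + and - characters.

midpoint -0.5: h = 0.375 > 0 → [-0.5, 0]
midpoint -0.25: h = -1.296875 < 0 → [-0.5, -0.25]
midpoint -0.375: h = -0.462891 < 0 → [-0.5, -0.375]
midpoint -0.4375: h = -0.0452 < 0 → [-0.5, -0.4375]
midpoint -0.46875: h = 0.1645 > 0 → [-0.46875, -0.4375]

+---+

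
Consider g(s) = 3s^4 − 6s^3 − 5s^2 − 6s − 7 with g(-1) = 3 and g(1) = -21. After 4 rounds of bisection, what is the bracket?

[-0.875, -0.75]

midpoint 0: g = -7 < 0 → [-1, 0]
midpoint -0.5: g = -4.3125 < 0 → [-1, -0.5]
midpoint -0.75: g = -1.832031 < 0 → [-1, -0.75]
midpoint -0.875: g = 0.2 > 0 → [-0.875, -0.75]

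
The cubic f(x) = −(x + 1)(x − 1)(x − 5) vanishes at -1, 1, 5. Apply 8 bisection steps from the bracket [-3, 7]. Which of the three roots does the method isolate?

m = 2, f(m) = 9 (+); new bracket [2, 7]
m = 4.5, f(m) = 9.625 (+); new bracket [4.5, 7]
m = 5.75, f(m) = -24.046875 (−); new bracket [4.5, 5.75]
m = 5.125, f(m) = -3.1582 (−); new bracket [4.5, 5.125]
m = 4.8125, f(m) = 4.155 (+); new bracket [4.8125, 5.125]
m = 4.96875, f(m) = 0.7403 (+); new bracket [4.96875, 5.125]
m = 5.046875, f(m) = -1.1471 (−); new bracket [4.96875, 5.046875]
m = 5.0078125, f(m) = -0.1881 (−); new bracket [4.96875, 5.0078125]

5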